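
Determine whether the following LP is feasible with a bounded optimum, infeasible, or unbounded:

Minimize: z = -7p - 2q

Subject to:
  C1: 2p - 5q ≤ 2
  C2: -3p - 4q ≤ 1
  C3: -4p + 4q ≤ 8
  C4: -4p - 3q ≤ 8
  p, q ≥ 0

Unbounded (objective can decrease without bound)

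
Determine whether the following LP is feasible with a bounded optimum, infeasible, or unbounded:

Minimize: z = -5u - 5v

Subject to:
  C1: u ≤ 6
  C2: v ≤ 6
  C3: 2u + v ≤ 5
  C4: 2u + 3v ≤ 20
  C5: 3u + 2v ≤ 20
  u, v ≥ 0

Feasible with a bounded optimal solution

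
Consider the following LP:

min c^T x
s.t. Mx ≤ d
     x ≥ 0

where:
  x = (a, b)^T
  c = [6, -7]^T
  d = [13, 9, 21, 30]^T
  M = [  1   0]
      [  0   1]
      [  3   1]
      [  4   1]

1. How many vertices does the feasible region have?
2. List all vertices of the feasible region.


1. 4
2. (0, 0), (7, 0), (4, 9), (0, 9)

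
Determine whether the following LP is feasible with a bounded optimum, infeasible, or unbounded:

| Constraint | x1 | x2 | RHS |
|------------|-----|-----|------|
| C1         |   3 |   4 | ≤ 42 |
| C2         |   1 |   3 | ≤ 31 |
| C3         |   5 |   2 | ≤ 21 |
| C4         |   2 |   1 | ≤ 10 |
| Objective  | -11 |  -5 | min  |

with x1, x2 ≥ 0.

Feasible with a bounded optimal solution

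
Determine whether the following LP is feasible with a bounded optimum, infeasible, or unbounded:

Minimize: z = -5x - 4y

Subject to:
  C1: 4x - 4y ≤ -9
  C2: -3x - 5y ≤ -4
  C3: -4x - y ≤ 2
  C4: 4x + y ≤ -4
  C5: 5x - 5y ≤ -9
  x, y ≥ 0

Infeasible (no feasible solution exists)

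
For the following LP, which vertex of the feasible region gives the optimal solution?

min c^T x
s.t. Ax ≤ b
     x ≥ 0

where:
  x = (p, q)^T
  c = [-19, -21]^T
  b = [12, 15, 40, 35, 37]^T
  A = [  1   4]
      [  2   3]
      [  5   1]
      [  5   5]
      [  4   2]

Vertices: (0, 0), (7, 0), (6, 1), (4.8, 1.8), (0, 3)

Evaluate the objective at each vertex of the feasible region:
  z(0, 0) = 0
  z(7, 0) = -133
  z(6, 1) = -135  ←
  z(4.8, 1.8) = -129
  z(0, 3) = -63
The minimum is at p = 6, q = 1.

(6, 1)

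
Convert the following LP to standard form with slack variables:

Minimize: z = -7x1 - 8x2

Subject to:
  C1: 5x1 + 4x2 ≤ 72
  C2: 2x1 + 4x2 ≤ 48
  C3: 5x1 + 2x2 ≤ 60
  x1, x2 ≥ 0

min z = -7x1 - 8x2

s.t.
  5x1 + 4x2 + s1 = 72
  2x1 + 4x2 + s2 = 48
  5x1 + 2x2 + s3 = 60
  x1, x2, s1, s2, s3 ≥ 0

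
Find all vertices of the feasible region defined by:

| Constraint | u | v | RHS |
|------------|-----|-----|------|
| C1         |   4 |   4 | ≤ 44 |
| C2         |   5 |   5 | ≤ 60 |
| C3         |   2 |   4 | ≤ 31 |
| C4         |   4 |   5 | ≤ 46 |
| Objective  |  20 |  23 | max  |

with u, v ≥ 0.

(0, 0), (11, 0), (9, 2), (4.833, 5.333), (0, 7.75)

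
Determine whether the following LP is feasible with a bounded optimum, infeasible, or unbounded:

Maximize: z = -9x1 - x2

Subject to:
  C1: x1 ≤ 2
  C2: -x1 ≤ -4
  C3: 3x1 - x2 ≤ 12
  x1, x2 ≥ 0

Infeasible (no feasible solution exists)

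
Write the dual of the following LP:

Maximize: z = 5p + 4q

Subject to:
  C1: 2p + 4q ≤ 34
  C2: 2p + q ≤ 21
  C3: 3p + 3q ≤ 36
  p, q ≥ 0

Primal max cᵀx s.t. Ax ≤ b, x ≥ 0  →  Dual min bᵀy s.t. Aᵀy ≥ c, y ≥ 0.

Minimize: z = 34y1 + 21y2 + 36y3

Subject to:
  2y1 + 2y2 + 3y3 ≥ 5
  4y1 + y2 + 3y3 ≥ 4
  y1, y2, y3 ≥ 0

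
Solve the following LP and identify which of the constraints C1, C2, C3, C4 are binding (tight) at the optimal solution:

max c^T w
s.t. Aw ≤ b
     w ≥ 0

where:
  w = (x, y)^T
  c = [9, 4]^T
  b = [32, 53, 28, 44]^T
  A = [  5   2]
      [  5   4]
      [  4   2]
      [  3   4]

At x = 4, y = 6, compute slack b - a·x for each constraint:
  C1: 32 − 32 = 0  (binding)
  C2: 53 − 44 = 9  (slack)
  C3: 28 − 28 = 0  (binding)
  C4: 44 − 36 = 8  (slack)

Optimal: x = 4, y = 6
Binding: C1, C3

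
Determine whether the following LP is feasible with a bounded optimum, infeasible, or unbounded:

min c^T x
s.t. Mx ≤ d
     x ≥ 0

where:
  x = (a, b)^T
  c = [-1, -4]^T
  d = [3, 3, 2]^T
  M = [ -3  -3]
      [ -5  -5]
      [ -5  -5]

Unbounded (objective can decrease without bound)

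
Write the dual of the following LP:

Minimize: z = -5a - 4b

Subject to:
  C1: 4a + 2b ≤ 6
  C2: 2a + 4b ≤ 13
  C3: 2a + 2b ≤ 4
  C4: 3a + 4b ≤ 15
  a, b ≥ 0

Primal min cᵀx s.t. Ax ≤ b, x ≥ 0  →  Dual max −bᵀy s.t. Aᵀy ≥ −c, y ≥ 0.

Maximize: z = -6y1 - 13y2 - 4y3 - 15y4

Subject to:
  4y1 + 2y2 + 2y3 + 3y4 ≥ 5
  2y1 + 4y2 + 2y3 + 4y4 ≥ 4
  y1, y2, y3, y4 ≥ 0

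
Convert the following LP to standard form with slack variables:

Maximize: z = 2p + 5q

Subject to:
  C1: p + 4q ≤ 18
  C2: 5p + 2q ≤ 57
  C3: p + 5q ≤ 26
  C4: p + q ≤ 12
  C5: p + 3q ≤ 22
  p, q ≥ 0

max z = 2p + 5q

s.t.
  p + 4q + s1 = 18
  5p + 2q + s2 = 57
  p + 5q + s3 = 26
  p + q + s4 = 12
  p + 3q + s5 = 22
  p, q, s1, s2, s3, s4, s5 ≥ 0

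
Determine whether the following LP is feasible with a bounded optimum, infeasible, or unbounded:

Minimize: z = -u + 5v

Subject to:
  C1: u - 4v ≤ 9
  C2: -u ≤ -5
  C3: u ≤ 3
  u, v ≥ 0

Infeasible (no feasible solution exists)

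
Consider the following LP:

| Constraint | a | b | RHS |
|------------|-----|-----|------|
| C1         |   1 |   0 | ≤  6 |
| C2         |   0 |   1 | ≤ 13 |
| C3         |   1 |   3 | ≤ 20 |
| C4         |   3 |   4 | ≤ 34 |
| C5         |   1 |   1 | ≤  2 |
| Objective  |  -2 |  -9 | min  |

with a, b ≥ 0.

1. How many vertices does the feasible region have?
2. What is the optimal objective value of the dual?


1. 3
2. -18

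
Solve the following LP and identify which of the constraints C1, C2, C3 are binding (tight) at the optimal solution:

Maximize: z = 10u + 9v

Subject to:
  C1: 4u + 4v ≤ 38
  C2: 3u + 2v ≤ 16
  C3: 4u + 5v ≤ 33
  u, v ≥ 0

At u = 2, v = 5, compute slack b - a·x for each constraint:
  C1: 38 − 28 = 10  (slack)
  C2: 16 − 16 = 0  (binding)
  C3: 33 − 33 = 0  (binding)

Optimal: u = 2, v = 5
Binding: C2, C3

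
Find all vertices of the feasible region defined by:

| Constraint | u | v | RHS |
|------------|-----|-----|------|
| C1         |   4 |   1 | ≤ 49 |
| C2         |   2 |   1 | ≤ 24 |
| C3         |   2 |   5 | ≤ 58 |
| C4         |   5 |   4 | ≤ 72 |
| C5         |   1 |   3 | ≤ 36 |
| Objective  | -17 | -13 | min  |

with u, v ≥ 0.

(0, 0), (12, 0), (8, 8), (7.529, 8.588), (0, 11.6)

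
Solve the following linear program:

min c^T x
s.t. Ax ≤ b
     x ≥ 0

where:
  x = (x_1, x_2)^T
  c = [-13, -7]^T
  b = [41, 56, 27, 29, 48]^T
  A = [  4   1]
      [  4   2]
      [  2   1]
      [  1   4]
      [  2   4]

Evaluate the objective at each vertex of the feasible region:
  z(0, 0) = 0
  z(10.25, 0) = -133.2
  z(9, 5) = -152  ←
  z(0, 7.25) = -50.75
The minimum is at x_1 = 9, x_2 = 5.

x_1 = 9, x_2 = 5, z = -152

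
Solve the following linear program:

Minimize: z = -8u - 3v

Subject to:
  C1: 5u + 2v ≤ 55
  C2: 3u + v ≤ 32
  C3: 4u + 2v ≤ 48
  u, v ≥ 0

Evaluate the objective at each vertex of the feasible region:
  z(0, 0) = 0
  z(10.67, 0) = -85.33
  z(9, 5) = -87  ←
  z(7, 10) = -86
  z(0, 24) = -72
The minimum is at u = 9, v = 5.

u = 9, v = 5, z = -87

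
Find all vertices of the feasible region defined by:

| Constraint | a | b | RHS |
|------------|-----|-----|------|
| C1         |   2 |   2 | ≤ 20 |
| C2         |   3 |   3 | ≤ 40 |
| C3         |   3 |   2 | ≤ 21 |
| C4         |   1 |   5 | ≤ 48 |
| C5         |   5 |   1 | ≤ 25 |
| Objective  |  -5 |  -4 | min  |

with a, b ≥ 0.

(0, 0), (5, 0), (4.143, 4.286), (1, 9), (0.5, 9.5), (0, 9.6)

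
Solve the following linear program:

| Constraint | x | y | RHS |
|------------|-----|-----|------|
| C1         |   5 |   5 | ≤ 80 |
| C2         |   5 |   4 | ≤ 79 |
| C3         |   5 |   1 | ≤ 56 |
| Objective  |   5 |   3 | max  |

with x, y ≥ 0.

Evaluate the objective at each vertex of the feasible region:
  z(0, 0) = 0
  z(11.2, 0) = 56
  z(10, 6) = 68  ←
  z(0, 16) = 48
The maximum is at x = 10, y = 6.

x = 10, y = 6, z = 68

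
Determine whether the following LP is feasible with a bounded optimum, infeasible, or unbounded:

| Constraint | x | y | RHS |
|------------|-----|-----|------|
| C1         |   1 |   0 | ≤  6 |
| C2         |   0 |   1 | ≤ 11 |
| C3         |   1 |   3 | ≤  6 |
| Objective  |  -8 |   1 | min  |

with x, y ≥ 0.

Feasible with a bounded optimal solution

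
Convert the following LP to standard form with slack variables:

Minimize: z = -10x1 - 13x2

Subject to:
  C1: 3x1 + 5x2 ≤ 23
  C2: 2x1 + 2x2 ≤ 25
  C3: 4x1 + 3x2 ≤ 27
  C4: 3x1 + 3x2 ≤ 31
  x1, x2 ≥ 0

min z = -10x1 - 13x2

s.t.
  3x1 + 5x2 + s1 = 23
  2x1 + 2x2 + s2 = 25
  4x1 + 3x2 + s3 = 27
  3x1 + 3x2 + s4 = 31
  x1, x2, s1, s2, s3, s4 ≥ 0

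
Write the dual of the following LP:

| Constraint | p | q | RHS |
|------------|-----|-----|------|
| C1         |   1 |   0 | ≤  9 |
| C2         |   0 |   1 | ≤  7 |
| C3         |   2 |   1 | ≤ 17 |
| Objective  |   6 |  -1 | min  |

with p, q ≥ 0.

Primal min cᵀx s.t. Ax ≤ b, x ≥ 0  →  Dual max −bᵀy s.t. Aᵀy ≥ −c, y ≥ 0.

Maximize: z = -9y1 - 7y2 - 17y3

Subject to:
  y1 + 2y3 ≥ -6
  y2 + y3 ≥ 1
  y1, y2, y3 ≥ 0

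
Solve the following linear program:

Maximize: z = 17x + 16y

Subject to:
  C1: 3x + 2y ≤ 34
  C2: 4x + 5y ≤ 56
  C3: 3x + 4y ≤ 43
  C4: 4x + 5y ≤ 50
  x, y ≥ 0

Evaluate the objective at each vertex of the feasible region:
  z(0, 0) = 0
  z(11.33, 0) = 192.7
  z(10, 2) = 202  ←
  z(0, 10) = 160
The maximum is at x = 10, y = 2.

x = 10, y = 2, z = 202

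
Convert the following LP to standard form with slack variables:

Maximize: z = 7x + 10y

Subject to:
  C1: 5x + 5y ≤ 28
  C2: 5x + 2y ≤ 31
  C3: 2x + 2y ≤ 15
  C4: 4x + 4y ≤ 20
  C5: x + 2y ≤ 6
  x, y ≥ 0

max z = 7x + 10y

s.t.
  5x + 5y + s1 = 28
  5x + 2y + s2 = 31
  2x + 2y + s3 = 15
  4x + 4y + s4 = 20
  x + 2y + s5 = 6
  x, y, s1, s2, s3, s4, s5 ≥ 0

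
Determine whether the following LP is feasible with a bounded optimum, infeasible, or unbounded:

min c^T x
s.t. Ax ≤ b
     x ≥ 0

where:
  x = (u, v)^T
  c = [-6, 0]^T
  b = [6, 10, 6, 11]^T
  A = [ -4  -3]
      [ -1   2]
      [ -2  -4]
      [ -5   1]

Unbounded (objective can decrease without bound)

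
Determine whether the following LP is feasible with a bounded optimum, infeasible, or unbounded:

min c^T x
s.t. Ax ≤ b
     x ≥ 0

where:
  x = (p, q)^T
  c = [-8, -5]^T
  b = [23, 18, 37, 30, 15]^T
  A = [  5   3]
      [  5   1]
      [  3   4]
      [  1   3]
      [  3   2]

Feasible with a bounded optimal solution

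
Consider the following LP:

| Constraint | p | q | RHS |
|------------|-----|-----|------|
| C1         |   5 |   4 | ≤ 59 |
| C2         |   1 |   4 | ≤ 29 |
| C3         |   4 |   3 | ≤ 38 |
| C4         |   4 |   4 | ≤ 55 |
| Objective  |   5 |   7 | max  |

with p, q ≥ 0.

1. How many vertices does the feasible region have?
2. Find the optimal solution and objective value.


1. 4
2. p = 5, q = 6, z = 67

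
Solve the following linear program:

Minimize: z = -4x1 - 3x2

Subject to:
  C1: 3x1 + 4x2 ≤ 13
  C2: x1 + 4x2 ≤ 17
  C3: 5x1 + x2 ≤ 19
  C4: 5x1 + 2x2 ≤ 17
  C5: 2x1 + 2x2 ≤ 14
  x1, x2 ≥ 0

Evaluate the objective at each vertex of the feasible region:
  z(0, 0) = 0
  z(3.4, 0) = -13.6
  z(3, 1) = -15  ←
  z(0, 3.25) = -9.75
The minimum is at x1 = 3, x2 = 1.

x1 = 3, x2 = 1, z = -15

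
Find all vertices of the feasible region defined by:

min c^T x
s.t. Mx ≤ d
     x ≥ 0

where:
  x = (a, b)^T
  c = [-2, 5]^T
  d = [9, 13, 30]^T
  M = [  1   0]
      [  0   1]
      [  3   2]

(0, 0), (9, 0), (9, 1.5), (1.333, 13), (0, 13)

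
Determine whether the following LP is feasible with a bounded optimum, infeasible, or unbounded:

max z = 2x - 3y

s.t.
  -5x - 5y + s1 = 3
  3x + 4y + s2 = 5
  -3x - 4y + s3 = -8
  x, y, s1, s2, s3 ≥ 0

Infeasible (no feasible solution exists)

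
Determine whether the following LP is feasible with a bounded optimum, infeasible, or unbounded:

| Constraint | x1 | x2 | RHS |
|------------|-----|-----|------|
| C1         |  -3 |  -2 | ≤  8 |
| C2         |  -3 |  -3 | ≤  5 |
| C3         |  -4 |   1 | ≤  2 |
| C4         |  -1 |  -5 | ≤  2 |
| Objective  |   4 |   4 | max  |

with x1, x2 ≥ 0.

Unbounded (objective can increase without bound)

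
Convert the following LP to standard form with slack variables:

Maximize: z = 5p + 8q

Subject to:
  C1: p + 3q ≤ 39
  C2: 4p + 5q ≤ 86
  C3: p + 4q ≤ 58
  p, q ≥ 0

max z = 5p + 8q

s.t.
  p + 3q + s1 = 39
  4p + 5q + s2 = 86
  p + 4q + s3 = 58
  p, q, s1, s2, s3 ≥ 0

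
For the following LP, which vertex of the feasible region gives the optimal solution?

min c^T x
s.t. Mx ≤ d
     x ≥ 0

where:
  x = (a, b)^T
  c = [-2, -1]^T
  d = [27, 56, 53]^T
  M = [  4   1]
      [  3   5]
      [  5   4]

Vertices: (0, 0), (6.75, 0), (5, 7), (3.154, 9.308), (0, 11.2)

Evaluate the objective at each vertex of the feasible region:
  z(0, 0) = 0
  z(6.75, 0) = -13.5
  z(5, 7) = -17  ←
  z(3.154, 9.308) = -15.62
  z(0, 11.2) = -11.2
The minimum is at a = 5, b = 7.

(5, 7)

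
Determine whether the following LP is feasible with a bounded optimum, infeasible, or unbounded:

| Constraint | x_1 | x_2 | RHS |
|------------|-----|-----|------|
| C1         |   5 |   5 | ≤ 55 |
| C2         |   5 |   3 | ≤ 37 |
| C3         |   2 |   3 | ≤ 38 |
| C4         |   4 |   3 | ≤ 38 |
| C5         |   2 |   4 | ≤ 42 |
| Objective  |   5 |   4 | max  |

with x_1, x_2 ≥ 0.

Feasible with a bounded optimal solution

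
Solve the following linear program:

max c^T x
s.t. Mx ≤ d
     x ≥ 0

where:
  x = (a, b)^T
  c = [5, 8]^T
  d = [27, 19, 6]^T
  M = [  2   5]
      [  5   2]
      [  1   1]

Evaluate the objective at each vertex of the feasible region:
  z(0, 0) = 0
  z(3.8, 0) = 19
  z(2.333, 3.667) = 41
  z(1, 5) = 45  ←
  z(0, 5.4) = 43.2
The maximum is at a = 1, b = 5.

a = 1, b = 5, z = 45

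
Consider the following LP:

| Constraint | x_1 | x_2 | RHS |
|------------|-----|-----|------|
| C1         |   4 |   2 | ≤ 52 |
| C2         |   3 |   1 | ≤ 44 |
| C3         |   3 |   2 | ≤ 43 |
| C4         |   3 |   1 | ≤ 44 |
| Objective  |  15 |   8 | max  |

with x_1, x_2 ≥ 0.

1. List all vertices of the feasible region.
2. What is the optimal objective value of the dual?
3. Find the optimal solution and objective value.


1. (0, 0), (13, 0), (9, 8), (0, 21.5)
2. 199
3. x_1 = 9, x_2 = 8, z = 199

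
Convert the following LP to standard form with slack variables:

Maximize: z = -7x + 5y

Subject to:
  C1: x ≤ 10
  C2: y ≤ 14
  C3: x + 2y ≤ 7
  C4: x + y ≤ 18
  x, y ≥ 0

max z = -7x + 5y

s.t.
  x + s1 = 10
  y + s2 = 14
  x + 2y + s3 = 7
  x + y + s4 = 18
  x, y, s1, s2, s3, s4 ≥ 0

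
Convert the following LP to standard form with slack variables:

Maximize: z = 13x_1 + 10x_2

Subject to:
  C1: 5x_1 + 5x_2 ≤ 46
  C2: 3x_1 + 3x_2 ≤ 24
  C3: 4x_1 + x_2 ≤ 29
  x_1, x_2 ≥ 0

max z = 13x_1 + 10x_2

s.t.
  5x_1 + 5x_2 + s1 = 46
  3x_1 + 3x_2 + s2 = 24
  4x_1 + x_2 + s3 = 29
  x_1, x_2, s1, s2, s3 ≥ 0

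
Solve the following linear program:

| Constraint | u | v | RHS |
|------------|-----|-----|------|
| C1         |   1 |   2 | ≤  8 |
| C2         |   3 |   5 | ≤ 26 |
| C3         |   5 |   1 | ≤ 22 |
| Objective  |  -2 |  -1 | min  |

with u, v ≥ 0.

Evaluate the objective at each vertex of the feasible region:
  z(0, 0) = 0
  z(4.4, 0) = -8.8
  z(4, 2) = -10  ←
  z(0, 4) = -4
The minimum is at u = 4, v = 2.

u = 4, v = 2, z = -10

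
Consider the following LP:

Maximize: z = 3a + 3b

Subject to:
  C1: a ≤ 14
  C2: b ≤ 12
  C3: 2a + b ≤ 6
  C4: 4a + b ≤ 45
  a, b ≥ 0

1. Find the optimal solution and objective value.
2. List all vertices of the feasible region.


1. a = 0, b = 6, z = 18
2. (0, 0), (3, 0), (0, 6)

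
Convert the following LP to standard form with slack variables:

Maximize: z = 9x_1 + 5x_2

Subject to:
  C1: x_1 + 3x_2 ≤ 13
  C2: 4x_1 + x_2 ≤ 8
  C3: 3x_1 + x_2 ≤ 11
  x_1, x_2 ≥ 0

max z = 9x_1 + 5x_2

s.t.
  x_1 + 3x_2 + s1 = 13
  4x_1 + x_2 + s2 = 8
  3x_1 + x_2 + s3 = 11
  x_1, x_2, s1, s2, s3 ≥ 0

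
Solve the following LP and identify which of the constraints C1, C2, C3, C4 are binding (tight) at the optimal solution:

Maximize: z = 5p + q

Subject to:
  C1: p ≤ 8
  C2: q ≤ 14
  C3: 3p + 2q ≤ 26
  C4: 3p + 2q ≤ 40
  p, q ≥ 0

At p = 8, q = 1, compute slack b - a·x for each constraint:
  C1: 8 − 8 = 0  (binding)
  C2: 14 − 1 = 13  (slack)
  C3: 26 − 26 = 0  (binding)
  C4: 40 − 26 = 14  (slack)

Optimal: p = 8, q = 1
Binding: C1, C3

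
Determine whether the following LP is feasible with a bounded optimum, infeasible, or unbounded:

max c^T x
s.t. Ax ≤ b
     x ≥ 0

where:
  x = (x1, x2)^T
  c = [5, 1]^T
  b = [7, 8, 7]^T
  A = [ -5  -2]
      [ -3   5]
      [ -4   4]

Unbounded (objective can increase without bound)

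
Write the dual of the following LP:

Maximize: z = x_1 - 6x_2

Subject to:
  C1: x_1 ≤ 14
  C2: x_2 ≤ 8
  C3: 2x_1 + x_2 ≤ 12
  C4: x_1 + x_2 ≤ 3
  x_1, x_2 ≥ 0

Primal max cᵀx s.t. Ax ≤ b, x ≥ 0  →  Dual min bᵀy s.t. Aᵀy ≥ c, y ≥ 0.

Minimize: z = 14y1 + 8y2 + 12y3 + 3y4

Subject to:
  y1 + 2y3 + y4 ≥ 1
  y2 + y3 + y4 ≥ -6
  y1, y2, y3, y4 ≥ 0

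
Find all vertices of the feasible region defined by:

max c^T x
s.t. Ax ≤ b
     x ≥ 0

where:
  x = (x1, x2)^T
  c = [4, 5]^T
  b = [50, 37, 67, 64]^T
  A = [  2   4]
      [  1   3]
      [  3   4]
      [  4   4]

(0, 0), (16, 0), (7, 9), (1, 12), (0, 12.33)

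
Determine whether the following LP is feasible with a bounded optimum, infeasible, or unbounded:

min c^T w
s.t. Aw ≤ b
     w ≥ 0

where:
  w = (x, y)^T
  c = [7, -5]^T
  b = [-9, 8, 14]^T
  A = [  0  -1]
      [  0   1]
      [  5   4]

Infeasible (no feasible solution exists)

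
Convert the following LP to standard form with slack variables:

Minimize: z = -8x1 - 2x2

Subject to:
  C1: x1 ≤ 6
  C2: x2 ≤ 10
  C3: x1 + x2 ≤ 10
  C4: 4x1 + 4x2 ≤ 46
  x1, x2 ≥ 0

min z = -8x1 - 2x2

s.t.
  x1 + s1 = 6
  x2 + s2 = 10
  x1 + x2 + s3 = 10
  4x1 + 4x2 + s4 = 46
  x1, x2, s1, s2, s3, s4 ≥ 0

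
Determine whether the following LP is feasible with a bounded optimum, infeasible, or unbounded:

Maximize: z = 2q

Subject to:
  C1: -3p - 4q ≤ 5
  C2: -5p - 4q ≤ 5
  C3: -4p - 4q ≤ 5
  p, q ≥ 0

Unbounded (objective can increase without bound)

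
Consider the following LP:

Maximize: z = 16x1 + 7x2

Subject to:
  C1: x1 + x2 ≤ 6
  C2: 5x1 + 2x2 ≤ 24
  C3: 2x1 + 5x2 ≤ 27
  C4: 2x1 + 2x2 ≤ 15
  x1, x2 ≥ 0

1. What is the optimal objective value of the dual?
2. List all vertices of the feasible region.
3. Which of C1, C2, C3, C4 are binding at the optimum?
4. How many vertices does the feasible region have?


1. 78
2. (0, 0), (4.8, 0), (4, 2), (1, 5), (0, 5.4)
3. C1, C2
4. 5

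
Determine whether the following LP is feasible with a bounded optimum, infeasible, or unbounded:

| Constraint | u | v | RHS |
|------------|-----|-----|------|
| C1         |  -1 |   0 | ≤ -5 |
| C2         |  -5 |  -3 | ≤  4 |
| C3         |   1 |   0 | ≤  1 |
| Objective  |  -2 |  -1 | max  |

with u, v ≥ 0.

Infeasible (no feasible solution exists)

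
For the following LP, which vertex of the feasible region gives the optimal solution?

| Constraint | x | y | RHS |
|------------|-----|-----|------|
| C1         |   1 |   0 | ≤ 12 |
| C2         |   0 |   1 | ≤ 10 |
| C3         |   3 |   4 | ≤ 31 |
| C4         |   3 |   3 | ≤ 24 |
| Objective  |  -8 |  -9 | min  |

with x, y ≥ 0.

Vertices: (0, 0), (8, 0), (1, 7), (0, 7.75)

Evaluate the objective at each vertex of the feasible region:
  z(0, 0) = 0
  z(8, 0) = -64
  z(1, 7) = -71  ←
  z(0, 7.75) = -69.75
The minimum is at x = 1, y = 7.

(1, 7)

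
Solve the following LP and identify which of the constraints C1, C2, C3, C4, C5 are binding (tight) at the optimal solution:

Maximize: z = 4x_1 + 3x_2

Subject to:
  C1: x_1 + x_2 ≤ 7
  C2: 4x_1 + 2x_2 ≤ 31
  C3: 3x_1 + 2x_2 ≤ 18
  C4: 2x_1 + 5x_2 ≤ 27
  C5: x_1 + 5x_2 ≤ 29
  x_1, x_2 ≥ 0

At x_1 = 4, x_2 = 3, compute slack b - a·x for each constraint:
  C1: 7 − 7 = 0  (binding)
  C2: 31 − 22 = 9  (slack)
  C3: 18 − 18 = 0  (binding)
  C4: 27 − 23 = 4  (slack)
  C5: 29 − 19 = 10  (slack)

Optimal: x_1 = 4, x_2 = 3
Binding: C1, C3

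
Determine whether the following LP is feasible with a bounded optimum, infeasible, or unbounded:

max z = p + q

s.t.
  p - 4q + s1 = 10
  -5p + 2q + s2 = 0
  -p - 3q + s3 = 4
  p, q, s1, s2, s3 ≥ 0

Unbounded (objective can increase without bound)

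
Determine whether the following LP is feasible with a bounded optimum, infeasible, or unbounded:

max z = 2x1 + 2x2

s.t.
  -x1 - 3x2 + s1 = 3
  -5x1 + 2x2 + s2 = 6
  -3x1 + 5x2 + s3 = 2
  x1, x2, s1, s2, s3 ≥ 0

Unbounded (objective can increase without bound)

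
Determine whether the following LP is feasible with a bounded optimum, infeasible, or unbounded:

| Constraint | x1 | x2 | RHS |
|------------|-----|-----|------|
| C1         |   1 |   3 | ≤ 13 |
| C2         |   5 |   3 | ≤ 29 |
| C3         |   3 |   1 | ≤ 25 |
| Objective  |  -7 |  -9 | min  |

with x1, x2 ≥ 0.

Feasible with a bounded optimal solution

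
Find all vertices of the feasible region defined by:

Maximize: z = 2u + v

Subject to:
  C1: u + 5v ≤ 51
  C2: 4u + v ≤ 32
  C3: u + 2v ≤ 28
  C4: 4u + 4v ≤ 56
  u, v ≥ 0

(0, 0), (8, 0), (6, 8), (4.75, 9.25), (0, 10.2)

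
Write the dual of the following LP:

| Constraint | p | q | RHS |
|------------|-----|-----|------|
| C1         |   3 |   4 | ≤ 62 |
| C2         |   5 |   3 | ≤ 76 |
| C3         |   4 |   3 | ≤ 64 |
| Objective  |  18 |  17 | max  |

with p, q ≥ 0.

Primal max cᵀx s.t. Ax ≤ b, x ≥ 0  →  Dual min bᵀy s.t. Aᵀy ≥ c, y ≥ 0.

Minimize: z = 62y1 + 76y2 + 64y3

Subject to:
  3y1 + 5y2 + 4y3 ≥ 18
  4y1 + 3y2 + 3y3 ≥ 17
  y1, y2, y3 ≥ 0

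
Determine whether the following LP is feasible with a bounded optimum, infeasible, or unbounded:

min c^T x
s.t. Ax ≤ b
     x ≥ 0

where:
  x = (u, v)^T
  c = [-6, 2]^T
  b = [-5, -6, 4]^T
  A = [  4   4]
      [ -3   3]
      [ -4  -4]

Infeasible (no feasible solution exists)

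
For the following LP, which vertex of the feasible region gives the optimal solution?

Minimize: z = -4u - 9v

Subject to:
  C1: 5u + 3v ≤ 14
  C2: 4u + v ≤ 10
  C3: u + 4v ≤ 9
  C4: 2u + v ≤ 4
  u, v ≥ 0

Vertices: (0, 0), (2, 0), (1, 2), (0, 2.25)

Evaluate the objective at each vertex of the feasible region:
  z(0, 0) = 0
  z(2, 0) = -8
  z(1, 2) = -22  ←
  z(0, 2.25) = -20.25
The minimum is at u = 1, v = 2.

(1, 2)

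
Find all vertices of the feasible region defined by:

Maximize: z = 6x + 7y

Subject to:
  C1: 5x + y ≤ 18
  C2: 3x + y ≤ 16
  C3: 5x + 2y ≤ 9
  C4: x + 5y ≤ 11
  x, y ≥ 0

(0, 0), (1.8, 0), (1, 2), (0, 2.2)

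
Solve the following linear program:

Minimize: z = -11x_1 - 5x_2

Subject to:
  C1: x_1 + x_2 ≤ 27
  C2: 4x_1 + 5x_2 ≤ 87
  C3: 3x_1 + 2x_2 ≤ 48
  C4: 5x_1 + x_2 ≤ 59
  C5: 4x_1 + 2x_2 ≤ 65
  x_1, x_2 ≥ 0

Evaluate the objective at each vertex of the feasible region:
  z(0, 0) = 0
  z(11.8, 0) = -129.8
  z(10, 9) = -155  ←
  z(9.429, 9.857) = -153
  z(0, 17.4) = -87
The minimum is at x_1 = 10, x_2 = 9.

x_1 = 10, x_2 = 9, z = -155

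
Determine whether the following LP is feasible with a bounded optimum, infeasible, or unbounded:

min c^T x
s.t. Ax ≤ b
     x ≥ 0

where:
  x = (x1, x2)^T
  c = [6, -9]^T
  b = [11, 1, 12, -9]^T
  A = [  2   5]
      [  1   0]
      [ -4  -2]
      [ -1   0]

Infeasible (no feasible solution exists)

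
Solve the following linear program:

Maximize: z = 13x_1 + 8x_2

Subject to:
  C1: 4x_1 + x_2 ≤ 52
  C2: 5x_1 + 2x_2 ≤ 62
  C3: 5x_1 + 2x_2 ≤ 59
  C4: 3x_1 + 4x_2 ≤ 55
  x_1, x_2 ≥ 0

Evaluate the objective at each vertex of the feasible region:
  z(0, 0) = 0
  z(11.8, 0) = 153.4
  z(9, 7) = 173  ←
  z(0, 13.75) = 110
The maximum is at x_1 = 9, x_2 = 7.

x_1 = 9, x_2 = 7, z = 173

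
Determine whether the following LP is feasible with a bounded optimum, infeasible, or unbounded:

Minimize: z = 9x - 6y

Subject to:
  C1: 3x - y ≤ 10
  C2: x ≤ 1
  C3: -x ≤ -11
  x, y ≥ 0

Infeasible (no feasible solution exists)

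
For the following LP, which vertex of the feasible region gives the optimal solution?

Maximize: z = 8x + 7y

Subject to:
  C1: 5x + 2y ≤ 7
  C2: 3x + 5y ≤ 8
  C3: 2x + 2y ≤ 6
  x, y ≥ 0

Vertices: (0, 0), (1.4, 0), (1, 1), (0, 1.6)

Evaluate the objective at each vertex of the feasible region:
  z(0, 0) = 0
  z(1.4, 0) = 11.2
  z(1, 1) = 15  ←
  z(0, 1.6) = 11.2
The maximum is at x = 1, y = 1.

(1, 1)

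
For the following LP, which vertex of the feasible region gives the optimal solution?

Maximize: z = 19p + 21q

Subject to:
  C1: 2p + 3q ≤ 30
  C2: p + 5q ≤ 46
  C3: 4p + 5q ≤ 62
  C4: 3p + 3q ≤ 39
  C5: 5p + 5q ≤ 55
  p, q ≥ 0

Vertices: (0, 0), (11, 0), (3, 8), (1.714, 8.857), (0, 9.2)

Evaluate the objective at each vertex of the feasible region:
  z(0, 0) = 0
  z(11, 0) = 209
  z(3, 8) = 225  ←
  z(1.714, 8.857) = 218.6
  z(0, 9.2) = 193.2
The maximum is at p = 3, q = 8.

(3, 8)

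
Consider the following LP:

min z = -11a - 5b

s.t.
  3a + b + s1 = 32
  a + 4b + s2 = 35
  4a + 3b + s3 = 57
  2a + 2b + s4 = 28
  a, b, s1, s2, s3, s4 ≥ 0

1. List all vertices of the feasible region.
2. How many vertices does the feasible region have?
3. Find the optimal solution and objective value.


1. (0, 0), (10.67, 0), (9, 5), (7, 7), (0, 8.75)
2. 5
3. a = 9, b = 5, z = -124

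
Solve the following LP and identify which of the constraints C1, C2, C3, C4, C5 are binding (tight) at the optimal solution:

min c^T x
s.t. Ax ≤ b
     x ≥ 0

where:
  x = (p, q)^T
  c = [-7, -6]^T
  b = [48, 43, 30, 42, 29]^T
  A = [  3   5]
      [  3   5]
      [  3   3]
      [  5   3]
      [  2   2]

At p = 6, q = 4, compute slack b - a·x for each constraint:
  C1: 48 − 38 = 10  (slack)
  C2: 43 − 38 = 5  (slack)
  C3: 30 − 30 = 0  (binding)
  C4: 42 − 42 = 0  (binding)
  C5: 29 − 20 = 9  (slack)

Optimal: p = 6, q = 4
Binding: C3, C4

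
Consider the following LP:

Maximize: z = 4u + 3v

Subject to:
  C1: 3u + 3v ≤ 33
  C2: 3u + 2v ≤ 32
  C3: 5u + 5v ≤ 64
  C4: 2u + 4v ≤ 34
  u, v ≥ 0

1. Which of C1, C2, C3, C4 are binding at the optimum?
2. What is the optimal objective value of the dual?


1. C1, C2
2. 43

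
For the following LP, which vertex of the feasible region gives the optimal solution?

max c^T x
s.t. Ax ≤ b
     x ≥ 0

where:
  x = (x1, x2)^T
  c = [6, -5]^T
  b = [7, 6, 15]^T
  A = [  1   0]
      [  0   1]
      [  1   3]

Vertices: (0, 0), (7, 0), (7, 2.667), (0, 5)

Evaluate the objective at each vertex of the feasible region:
  z(0, 0) = 0
  z(7, 0) = 42  ←
  z(7, 2.667) = 28.67
  z(0, 5) = -25
The maximum is at x1 = 7, x2 = 0.

(7, 0)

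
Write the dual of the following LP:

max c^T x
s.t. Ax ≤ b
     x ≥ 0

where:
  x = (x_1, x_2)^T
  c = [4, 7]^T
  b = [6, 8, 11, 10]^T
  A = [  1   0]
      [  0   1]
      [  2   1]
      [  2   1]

Primal max cᵀx s.t. Ax ≤ b, x ≥ 0  →  Dual min bᵀy s.t. Aᵀy ≥ c, y ≥ 0.

Minimize: z = 6y1 + 8y2 + 11y3 + 10y4

Subject to:
  y1 + 2y3 + 2y4 ≥ 4
  y2 + y3 + y4 ≥ 7
  y1, y2, y3, y4 ≥ 0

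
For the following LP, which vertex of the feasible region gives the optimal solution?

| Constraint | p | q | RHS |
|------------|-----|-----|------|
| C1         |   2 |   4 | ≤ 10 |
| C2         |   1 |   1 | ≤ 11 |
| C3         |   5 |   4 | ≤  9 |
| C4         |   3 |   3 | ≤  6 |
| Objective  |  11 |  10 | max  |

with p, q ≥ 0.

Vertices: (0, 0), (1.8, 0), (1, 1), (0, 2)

Evaluate the objective at each vertex of the feasible region:
  z(0, 0) = 0
  z(1.8, 0) = 19.8
  z(1, 1) = 21  ←
  z(0, 2) = 20
The maximum is at p = 1, q = 1.

(1, 1)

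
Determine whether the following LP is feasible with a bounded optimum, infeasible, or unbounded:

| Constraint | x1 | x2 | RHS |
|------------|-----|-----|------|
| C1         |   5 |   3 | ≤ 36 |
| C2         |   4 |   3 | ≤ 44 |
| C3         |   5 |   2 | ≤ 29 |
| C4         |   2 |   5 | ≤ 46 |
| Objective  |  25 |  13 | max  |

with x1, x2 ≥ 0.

Feasible with a bounded optimal solution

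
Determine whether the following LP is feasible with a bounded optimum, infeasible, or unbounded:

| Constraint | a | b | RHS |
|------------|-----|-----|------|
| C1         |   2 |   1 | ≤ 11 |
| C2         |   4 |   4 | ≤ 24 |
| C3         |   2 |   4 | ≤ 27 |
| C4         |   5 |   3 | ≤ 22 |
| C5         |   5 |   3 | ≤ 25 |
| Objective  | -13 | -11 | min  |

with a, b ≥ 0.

Feasible with a bounded optimal solution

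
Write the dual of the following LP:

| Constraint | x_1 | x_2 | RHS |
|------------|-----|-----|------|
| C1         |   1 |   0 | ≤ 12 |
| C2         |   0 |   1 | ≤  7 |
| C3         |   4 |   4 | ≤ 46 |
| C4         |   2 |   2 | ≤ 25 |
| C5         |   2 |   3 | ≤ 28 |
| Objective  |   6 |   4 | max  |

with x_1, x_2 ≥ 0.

Primal max cᵀx s.t. Ax ≤ b, x ≥ 0  →  Dual min bᵀy s.t. Aᵀy ≥ c, y ≥ 0.

Minimize: z = 12y1 + 7y2 + 46y3 + 25y4 + 28y5

Subject to:
  y1 + 4y3 + 2y4 + 2y5 ≥ 6
  y2 + 4y3 + 2y4 + 3y5 ≥ 4
  y1, y2, y3, y4, y5 ≥ 0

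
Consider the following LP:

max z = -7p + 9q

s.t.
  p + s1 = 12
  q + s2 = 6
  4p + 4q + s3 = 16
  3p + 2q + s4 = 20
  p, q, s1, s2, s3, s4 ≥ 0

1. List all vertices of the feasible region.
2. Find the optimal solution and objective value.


1. (0, 0), (4, 0), (0, 4)
2. p = 0, q = 4, z = 36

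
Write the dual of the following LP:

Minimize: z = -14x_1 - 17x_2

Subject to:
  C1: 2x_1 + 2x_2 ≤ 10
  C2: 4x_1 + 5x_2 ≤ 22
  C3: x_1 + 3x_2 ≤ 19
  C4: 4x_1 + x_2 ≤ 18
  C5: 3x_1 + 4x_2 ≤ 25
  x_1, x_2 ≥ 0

Primal min cᵀx s.t. Ax ≤ b, x ≥ 0  →  Dual max −bᵀy s.t. Aᵀy ≥ −c, y ≥ 0.

Maximize: z = -10y1 - 22y2 - 19y3 - 18y4 - 25y5

Subject to:
  2y1 + 4y2 + y3 + 4y4 + 3y5 ≥ 14
  2y1 + 5y2 + 3y3 + y4 + 4y5 ≥ 17
  y1, y2, y3, y4, y5 ≥ 0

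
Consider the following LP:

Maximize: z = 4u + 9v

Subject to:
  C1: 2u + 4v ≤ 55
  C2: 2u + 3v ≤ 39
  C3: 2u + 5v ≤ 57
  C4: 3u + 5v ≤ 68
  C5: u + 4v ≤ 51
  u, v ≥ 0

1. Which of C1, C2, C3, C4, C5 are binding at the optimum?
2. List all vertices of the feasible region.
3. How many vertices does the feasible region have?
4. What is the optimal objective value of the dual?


1. C2, C3
2. (0, 0), (19.5, 0), (6, 9), (0, 11.4)
3. 4
4. 105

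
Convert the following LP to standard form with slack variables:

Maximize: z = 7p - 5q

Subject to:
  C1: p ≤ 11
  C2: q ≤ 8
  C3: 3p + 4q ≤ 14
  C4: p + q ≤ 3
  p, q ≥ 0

max z = 7p - 5q

s.t.
  p + s1 = 11
  q + s2 = 8
  3p + 4q + s3 = 14
  p + q + s4 = 3
  p, q, s1, s2, s3, s4 ≥ 0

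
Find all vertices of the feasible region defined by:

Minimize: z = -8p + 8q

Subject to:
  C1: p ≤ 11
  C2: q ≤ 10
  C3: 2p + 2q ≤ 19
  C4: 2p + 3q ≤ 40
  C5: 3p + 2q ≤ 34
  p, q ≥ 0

(0, 0), (9.5, 0), (0, 9.5)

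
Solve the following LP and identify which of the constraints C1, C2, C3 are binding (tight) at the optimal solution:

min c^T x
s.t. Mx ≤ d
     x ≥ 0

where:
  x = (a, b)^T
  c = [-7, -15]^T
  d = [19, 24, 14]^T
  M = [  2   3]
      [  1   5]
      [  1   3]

At a = 5, b = 3, compute slack b - a·x for each constraint:
  C1: 19 − 19 = 0  (binding)
  C2: 24 − 20 = 4  (slack)
  C3: 14 − 14 = 0  (binding)

Optimal: a = 5, b = 3
Binding: C1, C3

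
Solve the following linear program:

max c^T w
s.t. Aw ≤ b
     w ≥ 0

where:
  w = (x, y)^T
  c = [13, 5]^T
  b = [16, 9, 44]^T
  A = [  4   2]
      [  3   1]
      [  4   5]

Evaluate the objective at each vertex of the feasible region:
  z(0, 0) = 0
  z(3, 0) = 39
  z(1, 6) = 43  ←
  z(0, 8) = 40
The maximum is at x = 1, y = 6.

x = 1, y = 6, z = 43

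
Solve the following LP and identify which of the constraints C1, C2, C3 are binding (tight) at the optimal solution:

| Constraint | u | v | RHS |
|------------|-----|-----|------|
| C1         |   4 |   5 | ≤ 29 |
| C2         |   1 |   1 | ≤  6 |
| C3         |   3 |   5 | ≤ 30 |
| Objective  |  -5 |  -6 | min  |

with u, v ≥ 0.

At u = 1, v = 5, compute slack b - a·x for each constraint:
  C1: 29 − 29 = 0  (binding)
  C2: 6 − 6 = 0  (binding)
  C3: 30 − 28 = 2  (slack)

Optimal: u = 1, v = 5
Binding: C1, C2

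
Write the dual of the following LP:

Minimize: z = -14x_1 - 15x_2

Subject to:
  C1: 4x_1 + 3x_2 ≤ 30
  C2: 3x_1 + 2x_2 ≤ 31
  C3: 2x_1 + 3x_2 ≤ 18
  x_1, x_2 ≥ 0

Primal min cᵀx s.t. Ax ≤ b, x ≥ 0  →  Dual max −bᵀy s.t. Aᵀy ≥ −c, y ≥ 0.

Maximize: z = -30y1 - 31y2 - 18y3

Subject to:
  4y1 + 3y2 + 2y3 ≥ 14
  3y1 + 2y2 + 3y3 ≥ 15
  y1, y2, y3 ≥ 0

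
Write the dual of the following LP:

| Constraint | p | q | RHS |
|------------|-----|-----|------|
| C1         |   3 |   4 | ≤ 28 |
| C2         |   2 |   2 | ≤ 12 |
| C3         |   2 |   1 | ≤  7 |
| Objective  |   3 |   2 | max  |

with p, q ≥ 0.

Primal max cᵀx s.t. Ax ≤ b, x ≥ 0  →  Dual min bᵀy s.t. Aᵀy ≥ c, y ≥ 0.

Minimize: z = 28y1 + 12y2 + 7y3

Subject to:
  3y1 + 2y2 + 2y3 ≥ 3
  4y1 + 2y2 + y3 ≥ 2
  y1, y2, y3 ≥ 0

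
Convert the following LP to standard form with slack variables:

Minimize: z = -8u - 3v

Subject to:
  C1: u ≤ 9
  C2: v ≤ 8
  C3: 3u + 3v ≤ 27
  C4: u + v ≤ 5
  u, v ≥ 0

min z = -8u - 3v

s.t.
  u + s1 = 9
  v + s2 = 8
  3u + 3v + s3 = 27
  u + v + s4 = 5
  u, v, s1, s2, s3, s4 ≥ 0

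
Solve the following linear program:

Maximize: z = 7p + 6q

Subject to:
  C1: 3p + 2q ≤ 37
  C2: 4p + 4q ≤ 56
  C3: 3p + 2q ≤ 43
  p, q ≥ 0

Evaluate the objective at each vertex of the feasible region:
  z(0, 0) = 0
  z(12.33, 0) = 86.33
  z(9, 5) = 93  ←
  z(0, 14) = 84
The maximum is at p = 9, q = 5.

p = 9, q = 5, z = 93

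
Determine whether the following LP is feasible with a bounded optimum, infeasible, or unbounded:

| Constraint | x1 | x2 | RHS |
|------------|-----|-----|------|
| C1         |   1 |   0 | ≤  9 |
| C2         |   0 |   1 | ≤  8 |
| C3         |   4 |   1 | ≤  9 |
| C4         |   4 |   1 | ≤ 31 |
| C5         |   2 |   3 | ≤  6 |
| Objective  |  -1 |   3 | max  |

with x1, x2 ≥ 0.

Feasible with a bounded optimal solution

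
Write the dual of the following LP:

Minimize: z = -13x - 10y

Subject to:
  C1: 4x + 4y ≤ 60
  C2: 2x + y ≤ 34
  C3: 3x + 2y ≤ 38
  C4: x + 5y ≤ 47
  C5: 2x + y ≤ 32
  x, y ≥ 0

Primal min cᵀx s.t. Ax ≤ b, x ≥ 0  →  Dual max −bᵀy s.t. Aᵀy ≥ −c, y ≥ 0.

Maximize: z = -60y1 - 34y2 - 38y3 - 47y4 - 32y5

Subject to:
  4y1 + 2y2 + 3y3 + y4 + 2y5 ≥ 13
  4y1 + y2 + 2y3 + 5y4 + y5 ≥ 10
  y1, y2, y3, y4, y5 ≥ 0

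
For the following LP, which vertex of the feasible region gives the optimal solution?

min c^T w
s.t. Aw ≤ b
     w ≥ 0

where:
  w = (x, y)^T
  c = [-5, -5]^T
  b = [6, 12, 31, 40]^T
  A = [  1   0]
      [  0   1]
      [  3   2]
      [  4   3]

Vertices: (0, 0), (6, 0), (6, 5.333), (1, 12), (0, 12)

Evaluate the objective at each vertex of the feasible region:
  z(0, 0) = 0
  z(6, 0) = -30
  z(6, 5.333) = -56.67
  z(1, 12) = -65  ←
  z(0, 12) = -60
The minimum is at x = 1, y = 12.

(1, 12)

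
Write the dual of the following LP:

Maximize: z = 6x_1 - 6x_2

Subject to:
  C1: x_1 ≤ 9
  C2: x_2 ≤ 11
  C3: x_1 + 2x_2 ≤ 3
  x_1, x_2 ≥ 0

Primal max cᵀx s.t. Ax ≤ b, x ≥ 0  →  Dual min bᵀy s.t. Aᵀy ≥ c, y ≥ 0.

Minimize: z = 9y1 + 11y2 + 3y3

Subject to:
  y1 + y3 ≥ 6
  y2 + 2y3 ≥ -6
  y1, y2, y3 ≥ 0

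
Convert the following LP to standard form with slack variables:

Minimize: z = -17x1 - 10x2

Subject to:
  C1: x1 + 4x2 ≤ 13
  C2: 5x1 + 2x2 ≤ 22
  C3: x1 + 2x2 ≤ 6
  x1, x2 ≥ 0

min z = -17x1 - 10x2

s.t.
  x1 + 4x2 + s1 = 13
  5x1 + 2x2 + s2 = 22
  x1 + 2x2 + s3 = 6
  x1, x2, s1, s2, s3 ≥ 0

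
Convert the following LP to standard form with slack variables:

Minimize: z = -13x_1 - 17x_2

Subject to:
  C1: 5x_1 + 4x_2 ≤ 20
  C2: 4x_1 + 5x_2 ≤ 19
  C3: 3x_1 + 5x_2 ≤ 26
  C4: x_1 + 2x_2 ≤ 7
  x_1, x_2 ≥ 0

min z = -13x_1 - 17x_2

s.t.
  5x_1 + 4x_2 + s1 = 20
  4x_1 + 5x_2 + s2 = 19
  3x_1 + 5x_2 + s3 = 26
  x_1 + 2x_2 + s4 = 7
  x_1, x_2, s1, s2, s3, s4 ≥ 0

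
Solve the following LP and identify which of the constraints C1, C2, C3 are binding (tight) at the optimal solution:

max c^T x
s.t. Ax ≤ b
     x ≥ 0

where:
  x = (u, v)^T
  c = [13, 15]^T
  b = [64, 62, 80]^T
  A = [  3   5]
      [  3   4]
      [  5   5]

At u = 8, v = 8, compute slack b - a·x for each constraint:
  C1: 64 − 64 = 0  (binding)
  C2: 62 − 56 = 6  (slack)
  C3: 80 − 80 = 0  (binding)

Optimal: u = 8, v = 8
Binding: C1, C3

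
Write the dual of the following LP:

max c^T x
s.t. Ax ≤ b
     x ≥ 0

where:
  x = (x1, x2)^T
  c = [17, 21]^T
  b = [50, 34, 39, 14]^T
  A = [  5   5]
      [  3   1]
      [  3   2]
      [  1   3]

Primal max cᵀx s.t. Ax ≤ b, x ≥ 0  →  Dual min bᵀy s.t. Aᵀy ≥ c, y ≥ 0.

Minimize: z = 50y1 + 34y2 + 39y3 + 14y4

Subject to:
  5y1 + 3y2 + 3y3 + y4 ≥ 17
  5y1 + y2 + 2y3 + 3y4 ≥ 21
  y1, y2, y3, y4 ≥ 0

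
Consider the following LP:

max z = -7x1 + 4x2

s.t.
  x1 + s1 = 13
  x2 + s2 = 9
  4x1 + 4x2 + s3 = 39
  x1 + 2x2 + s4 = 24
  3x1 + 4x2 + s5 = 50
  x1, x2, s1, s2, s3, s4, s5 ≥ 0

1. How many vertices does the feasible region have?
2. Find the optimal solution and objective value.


1. 4
2. x1 = 0, x2 = 9, z = 36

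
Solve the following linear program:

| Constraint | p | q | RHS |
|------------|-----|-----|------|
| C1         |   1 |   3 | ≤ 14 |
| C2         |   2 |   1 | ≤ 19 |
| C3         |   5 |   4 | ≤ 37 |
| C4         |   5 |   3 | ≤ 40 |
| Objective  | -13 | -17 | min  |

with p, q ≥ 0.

Evaluate the objective at each vertex of the feasible region:
  z(0, 0) = 0
  z(7.4, 0) = -96.2
  z(5, 3) = -116  ←
  z(0, 4.667) = -79.33
The minimum is at p = 5, q = 3.

p = 5, q = 3, z = -116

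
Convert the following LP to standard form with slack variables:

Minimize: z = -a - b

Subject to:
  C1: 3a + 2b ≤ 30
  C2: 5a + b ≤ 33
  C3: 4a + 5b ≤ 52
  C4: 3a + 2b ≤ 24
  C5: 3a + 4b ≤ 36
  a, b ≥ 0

min z = -a - b

s.t.
  3a + 2b + s1 = 30
  5a + b + s2 = 33
  4a + 5b + s3 = 52
  3a + 2b + s4 = 24
  3a + 4b + s5 = 36
  a, b, s1, s2, s3, s4, s5 ≥ 0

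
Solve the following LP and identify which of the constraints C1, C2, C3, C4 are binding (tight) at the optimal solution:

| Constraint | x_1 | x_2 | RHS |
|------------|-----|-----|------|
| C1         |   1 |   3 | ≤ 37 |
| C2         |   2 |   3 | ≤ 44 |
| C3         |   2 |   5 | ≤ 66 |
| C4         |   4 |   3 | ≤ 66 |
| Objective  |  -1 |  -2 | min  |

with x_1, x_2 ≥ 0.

At x_1 = 7, x_2 = 10, compute slack b - a·x for each constraint:
  C1: 37 − 37 = 0  (binding)
  C2: 44 − 44 = 0  (binding)
  C3: 66 − 64 = 2  (slack)
  C4: 66 − 58 = 8  (slack)

Optimal: x_1 = 7, x_2 = 10
Binding: C1, C2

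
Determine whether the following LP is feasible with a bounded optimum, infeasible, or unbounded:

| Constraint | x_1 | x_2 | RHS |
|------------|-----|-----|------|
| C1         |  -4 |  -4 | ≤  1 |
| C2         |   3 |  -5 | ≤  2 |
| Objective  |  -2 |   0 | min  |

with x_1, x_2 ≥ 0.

Unbounded (objective can decrease without bound)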